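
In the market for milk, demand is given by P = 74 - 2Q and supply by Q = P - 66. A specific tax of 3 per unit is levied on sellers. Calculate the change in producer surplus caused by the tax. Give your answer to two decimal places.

-2.17

Rewriting supply in inverse form: P = 66 + Q.
Without the tax, 74 - 2Q = 66 + Q so Q* = 2.6667 and P* = 68.6667.
A tax on sellers shifts supply up by 3: 74 - 2Q = 66 + Q + 3, so Q_t = 1.6667. Buyers pay P_b = 70.6667; sellers receive P_s = P_b - 3 = 67.6667.
PS falls from (1/2)(2.6667)(2.6667) = 3.5556 to (1/2)(1.6667)(1.6667) = 1.3889, a change of -2.1667.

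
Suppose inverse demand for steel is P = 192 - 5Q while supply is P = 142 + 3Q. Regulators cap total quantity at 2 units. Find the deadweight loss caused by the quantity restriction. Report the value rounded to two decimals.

Unrestricted equilibrium: Q* = (192 - 142)/(5 + 3) = 6.25.
At Q = 2 the demand price is 192 - 5(2) = 182 and the supply price is 142 + 3(2) = 148.
DWL = (1/2)(gap between curves at 2) x (Q* - 2) = (1/2)(34)(4.25) = 72.25.

72.25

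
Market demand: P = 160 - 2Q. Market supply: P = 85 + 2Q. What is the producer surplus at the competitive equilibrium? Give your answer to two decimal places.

351.56

Equilibrium: 160 - 2Q = 85 + 2Q, so Q* = 18.75 and P* = 122.5.
PS is the area between P* and the supply curve from 0 to Q*: (1/2)(18.75)(37.5) = 351.5625.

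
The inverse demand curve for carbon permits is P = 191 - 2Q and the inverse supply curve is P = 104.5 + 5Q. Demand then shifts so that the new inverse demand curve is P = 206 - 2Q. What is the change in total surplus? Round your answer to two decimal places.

201.43

Initial equilibrium: Q_0 = 12.3571, P_0 = 166.2857; CS_0 = (1/2)(12.3571)(24.7143) = 152.699, PS_0 = (1/2)(12.3571)(61.7857) = 381.7474.
New equilibrium: 206 - 2Q = 104.5 + 5Q gives Q_1 = 14.5, P_1 = 177; CS_1 = 210.25, PS_1 = 525.625.
Change in total surplus = (210.25 + 525.625) - (152.699 + 381.7474) = 201.4286.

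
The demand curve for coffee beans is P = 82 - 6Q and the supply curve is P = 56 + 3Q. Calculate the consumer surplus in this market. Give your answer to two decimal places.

25.04

Equilibrium: 82 - 6Q = 56 + 3Q, so Q* = 2.8889 and P* = 64.6667.
Consumer surplus is the triangle under demand above P*: (1/2)(2.8889)(82 - 64.6667) = (1/2)(2.8889)(17.3333) = 25.037.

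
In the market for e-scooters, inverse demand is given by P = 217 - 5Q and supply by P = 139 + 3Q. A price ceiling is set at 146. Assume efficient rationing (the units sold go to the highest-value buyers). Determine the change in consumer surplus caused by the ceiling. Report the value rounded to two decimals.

Without the control, 217 - 5Q = 139 + 3Q so Q* = 9.75 and P* = 168.25.
At the ceiling price 146, quantity supplied is (146 - 139)/3 = 2.3333; supply is the short side, so Q = 2.3333 trades at P = 146.
CS goes from (1/2)(9.75)(48.75) = 237.6562 to 152.0556 (computed as (217 - 146)(2.3333) - (1/2)(5)(2.3333)^2), a change of -85.6007.

-85.60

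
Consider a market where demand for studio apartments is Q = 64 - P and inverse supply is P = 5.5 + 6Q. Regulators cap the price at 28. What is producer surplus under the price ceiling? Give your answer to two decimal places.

Rewriting demand in inverse form: P = 64 - Q.
Free-market equilibrium: 64 - Q = 5.5 + 6Q gives Q* = 8.3571, P* = 55.6429.
At the ceiling price 28, quantity supplied is (28 - 5.5)/6 = 3.75; supply is the short side, so Q = 3.75 trades at P = 28.
PS is the triangle above supply below 28: (1/2)(3.75)(28 - 5.5) = 42.1875.

42.19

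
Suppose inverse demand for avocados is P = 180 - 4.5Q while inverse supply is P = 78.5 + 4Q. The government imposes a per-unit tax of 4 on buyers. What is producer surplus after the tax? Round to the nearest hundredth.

Pre-tax equilibrium: 180 - 4.5Q = 78.5 + 4Q gives Q* = 11.9412, P* = 126.2647.
With the tax, buyers' net willingness to pay falls by 4: (180 - 4) - 4.5Q = 78.5 + 4Q, so Q_t = 11.4706. Buyers pay P_b = 128.3824; sellers receive P_s = P_b - 4 = 124.3824.
PS = (1/2)(Q_t)(P_s - 78.5) = (1/2)(11.4706)(45.8824) = 263.1488.

263.15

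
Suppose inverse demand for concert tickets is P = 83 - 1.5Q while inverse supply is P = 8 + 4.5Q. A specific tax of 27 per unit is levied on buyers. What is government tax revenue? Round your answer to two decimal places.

Without the tax, 83 - 1.5Q = 8 + 4.5Q so Q* = 12.5 and P* = 64.25.
A tax on buyers shifts demand down by 27: (83 - 27) - 1.5Q = 8 + 4.5Q, so Q_t = 8. Buyers pay P_b = 71; sellers receive P_s = P_b - 27 = 44.
Tax revenue = t x Q_t = 27 x 8 = 216.

216.00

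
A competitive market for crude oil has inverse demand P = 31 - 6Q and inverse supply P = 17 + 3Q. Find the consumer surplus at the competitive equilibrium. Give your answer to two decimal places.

7.26

Setting demand equal to supply, 14 = 9Q, so Q* = 1.5556 and P* = 21.6667.
CS is the area between the demand curve and P* from 0 to Q*: (1/2)(1.5556)(9.3333) = 7.2593.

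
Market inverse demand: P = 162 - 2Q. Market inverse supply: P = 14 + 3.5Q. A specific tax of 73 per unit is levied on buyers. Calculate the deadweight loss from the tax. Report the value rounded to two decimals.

484.45

Pre-tax equilibrium: 162 - 2Q = 14 + 3.5Q gives Q* = 26.9091, P* = 108.1818.
With the tax, buyers' net willingness to pay falls by 73: (162 - 73) - 2Q = 14 + 3.5Q, so Q_t = 13.6364. Buyers pay P_b = 134.7273; sellers receive P_s = P_b - 73 = 61.7273.
The welfare triangle lost has base Q* - Q_t = 13.2727 and height t = 73, so DWL = (1/2)(13.2727)(73) = 484.4545.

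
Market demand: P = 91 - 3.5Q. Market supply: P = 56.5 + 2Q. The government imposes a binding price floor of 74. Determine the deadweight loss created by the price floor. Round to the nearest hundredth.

Free-market equilibrium: 91 - 3.5Q = 56.5 + 2Q gives Q* = 6.2727, P* = 69.0455.
At P = 74, buyers demand (91 - 74)/3.5 = 4.8571 while sellers would supply more, so the quantity traded is 4.8571 at price 74.
The lost-trades triangle has base Q* - 4.8571 = 1.4156 and height equal to the gap between the curves at Q = 4.8571, which is 74 - 66.2143 = 7.7857. DWL = (1/2)(1.4156)(7.7857) = 5.5107.

5.51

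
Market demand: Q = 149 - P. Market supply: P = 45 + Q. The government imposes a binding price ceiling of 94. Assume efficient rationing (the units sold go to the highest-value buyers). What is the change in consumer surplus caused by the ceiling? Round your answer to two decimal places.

Rewriting demand in inverse form: P = 149 - Q.
Without the control, 149 - Q = 45 + Q so Q* = 52 and P* = 97.
At P = 94, sellers supply (94 - 45)/1 = 49 while buyers want more, so the quantity traded is 49 at price 94.
CS goes from (1/2)(52)(52) = 1352 to 1494.5 (computed as (149 - 94)(49) - (1/2)(1)(49)^2), a change of 142.5.

142.50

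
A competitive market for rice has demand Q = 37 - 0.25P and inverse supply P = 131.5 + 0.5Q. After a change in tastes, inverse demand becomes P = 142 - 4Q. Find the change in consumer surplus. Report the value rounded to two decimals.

-16.00

Rewriting demand in inverse form: P = 148 - 4Q.
Initial equilibrium: Q_0 = 3.6667, P_0 = 133.3333; CS_0 = (1/2)(3.6667)(14.6667) = 26.8889, PS_0 = (1/2)(3.6667)(1.8333) = 3.3611.
New equilibrium: 142 - 4Q = 131.5 + 0.5Q gives Q_1 = 2.3333, P_1 = 132.6667; CS_1 = 10.8889, PS_1 = 1.3611.
Change in consumer surplus = 10.8889 - 26.8889 = -16.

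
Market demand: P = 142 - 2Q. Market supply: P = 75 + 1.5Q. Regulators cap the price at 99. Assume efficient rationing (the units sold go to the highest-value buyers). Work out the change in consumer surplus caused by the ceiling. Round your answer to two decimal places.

Free-market equilibrium: 142 - 2Q = 75 + 1.5Q gives Q* = 19.1429, P* = 103.7143.
At the ceiling price 99, quantity supplied is (99 - 75)/1.5 = 16; supply is the short side, so Q = 16 trades at P = 99.
CS goes from (1/2)(19.1429)(38.2857) = 366.449 to 432 (computed as (142 - 99)(16) - (1/2)(2)(16)^2), a change of 65.551.

65.55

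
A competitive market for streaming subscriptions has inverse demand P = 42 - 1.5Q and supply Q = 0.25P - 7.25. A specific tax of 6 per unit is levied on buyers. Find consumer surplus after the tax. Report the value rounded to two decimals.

1.21

Rewriting supply in inverse form: P = 29 + 4Q.
Pre-tax equilibrium: 42 - 1.5Q = 29 + 4Q gives Q* = 2.3636, P* = 38.4545.
A tax on buyers shifts demand down by 6: (42 - 6) - 1.5Q = 29 + 4Q, so Q_t = 1.2727. Buyers pay P_b = 40.0909; sellers receive P_s = P_b - 6 = 34.0909.
CS = (1/2)(Q_t)(42 - P_b) = (1/2)(1.2727)(1.9091) = 1.2149.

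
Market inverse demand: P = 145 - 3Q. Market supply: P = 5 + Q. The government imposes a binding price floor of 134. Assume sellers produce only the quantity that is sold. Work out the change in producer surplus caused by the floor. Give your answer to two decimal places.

-146.22

Without the control, 145 - 3Q = 5 + Q so Q* = 35 and P* = 40.
At P = 134, buyers demand (145 - 134)/3 = 3.6667 while sellers would supply more, so the quantity traded is 3.6667 at price 134.
PS goes from (1/2)(35)(35) = 612.5 to 466.2778 (computed as (134 - 5)(3.6667) - (1/2)(1)(3.6667)^2), a change of -146.2222.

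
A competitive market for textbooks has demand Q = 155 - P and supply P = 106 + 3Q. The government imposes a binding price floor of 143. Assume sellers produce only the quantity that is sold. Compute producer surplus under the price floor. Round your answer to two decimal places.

Rewriting demand in inverse form: P = 155 - Q.
Free-market equilibrium: 155 - Q = 106 + 3Q gives Q* = 12.25, P* = 142.75.
At the floor price 143, quantity demanded is (155 - 143)/1 = 12; demand is the short side, so Q = 12 trades at P = 143.
The supply price at Q = 12 is 142. PS is the trapezoid between 143 and supply over [0, 12]: (1/2)[(143 - 106) + (143 - 142)](12) = 228.

228.00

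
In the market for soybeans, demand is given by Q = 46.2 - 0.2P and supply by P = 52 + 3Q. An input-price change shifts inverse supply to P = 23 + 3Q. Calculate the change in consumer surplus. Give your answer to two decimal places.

Rewriting demand in inverse form: P = 231 - 5Q.
Initial equilibrium: Q_0 = 22.375, P_0 = 119.125; CS_0 = (1/2)(22.375)(111.875) = 1251.6016, PS_0 = (1/2)(22.375)(67.125) = 750.9609.
New equilibrium: 231 - 5Q = 23 + 3Q gives Q_1 = 26, P_1 = 101; CS_1 = 1690, PS_1 = 1014.
Change in consumer surplus = 1690 - 1251.6016 = 438.3984.

438.40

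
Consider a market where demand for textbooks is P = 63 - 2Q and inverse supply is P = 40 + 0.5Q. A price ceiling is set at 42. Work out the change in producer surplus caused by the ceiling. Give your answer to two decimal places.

Free-market equilibrium: 63 - 2Q = 40 + 0.5Q gives Q* = 9.2, P* = 44.6.
At the ceiling price 42, quantity supplied is (42 - 40)/0.5 = 4; supply is the short side, so Q = 4 trades at P = 42.
PS goes from (1/2)(9.2)(4.6) = 21.16 to 4 (computed as (42 - 40)(4) - (1/2)(0.5)(4)^2), a change of -17.16.

-17.16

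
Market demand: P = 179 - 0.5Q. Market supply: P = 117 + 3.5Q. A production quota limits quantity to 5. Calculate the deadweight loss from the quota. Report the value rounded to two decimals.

Without the quota, 179 - 0.5Q = 117 + 3.5Q gives Q* = 15.5.
At Q = 5 the demand price is 179 - 0.5(5) = 176.5 and the supply price is 117 + 3.5(5) = 134.5.
DWL = (1/2)(gap between curves at 5) x (Q* - 5) = (1/2)(42)(10.5) = 220.5.

220.50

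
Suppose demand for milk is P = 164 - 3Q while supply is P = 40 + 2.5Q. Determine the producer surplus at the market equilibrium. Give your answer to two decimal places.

Setting demand equal to supply, 124 = 5.5Q, so Q* = 22.5455 and P* = 96.3636.
Producer surplus is the triangle above supply below P*: (1/2)(22.5455)(96.3636 - 40) = (1/2)(22.5455)(56.3636) = 635.3719.

635.37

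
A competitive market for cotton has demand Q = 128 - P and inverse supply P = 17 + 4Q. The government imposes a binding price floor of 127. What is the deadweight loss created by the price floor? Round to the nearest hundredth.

Rewriting demand in inverse form: P = 128 - Q.
Without the control, 128 - Q = 17 + 4Q so Q* = 22.2 and P* = 105.8.
At P = 127, buyers demand (128 - 127)/1 = 1 while sellers would supply more, so the quantity traded is 1 at price 127.
The lost-trades triangle has base Q* - 1 = 21.2 and height equal to the gap between the curves at Q = 1, which is 127 - 21 = 106. DWL = (1/2)(21.2)(106) = 1123.6.

1123.60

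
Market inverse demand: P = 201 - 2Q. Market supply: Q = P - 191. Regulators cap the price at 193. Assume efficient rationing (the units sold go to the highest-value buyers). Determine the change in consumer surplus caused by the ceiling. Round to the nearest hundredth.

Rewriting supply in inverse form: P = 191 + Q.
Without the control, 201 - 2Q = 191 + Q so Q* = 3.3333 and P* = 194.3333.
At P = 193, sellers supply (193 - 191)/1 = 2 while buyers want more, so the quantity traded is 2 at price 193.
CS goes from (1/2)(3.3333)(6.6667) = 11.1111 to 12 (computed as (201 - 193)(2) - (1/2)(2)(2)^2), a change of 0.8889.

0.89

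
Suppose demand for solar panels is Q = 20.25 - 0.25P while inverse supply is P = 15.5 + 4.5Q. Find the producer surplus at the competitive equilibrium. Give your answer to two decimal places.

Rewriting demand in inverse form: P = 81 - 4Q.
Setting demand equal to supply, 65.5 = 8.5Q, so Q* = 7.7059 and P* = 50.1765.
Producer surplus is the triangle above supply below P*: (1/2)(7.7059)(50.1765 - 15.5) = (1/2)(7.7059)(34.6765) = 133.6064.

133.61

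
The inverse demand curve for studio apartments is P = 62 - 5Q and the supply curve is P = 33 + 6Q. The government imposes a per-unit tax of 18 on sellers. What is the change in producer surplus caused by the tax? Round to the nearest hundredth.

Pre-tax equilibrium: 62 - 5Q = 33 + 6Q gives Q* = 2.6364, P* = 48.8182.
With the tax, sellers need 18 more per unit: 62 - 5Q = 33 + 6Q + 18, so Q_t = 1. Buyers pay P_b = 57; sellers receive P_s = P_b - 18 = 39.
PS falls from (1/2)(2.6364)(15.8182) = 20.8512 to (1/2)(1)(6) = 3, a change of -17.8512.

-17.85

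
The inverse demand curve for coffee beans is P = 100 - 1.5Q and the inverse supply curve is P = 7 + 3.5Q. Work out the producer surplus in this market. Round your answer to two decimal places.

Equilibrium: 100 - 1.5Q = 7 + 3.5Q, so Q* = 18.6 and P* = 72.1.
PS is the area between P* and the supply curve from 0 to Q*: (1/2)(18.6)(65.1) = 605.43.

605.43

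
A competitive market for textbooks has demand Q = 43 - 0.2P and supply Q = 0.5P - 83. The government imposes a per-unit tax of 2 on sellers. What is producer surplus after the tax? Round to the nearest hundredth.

Rewriting demand in inverse form: P = 215 - 5Q.
Rewriting supply in inverse form: P = 166 + 2Q.
Without the tax, 215 - 5Q = 166 + 2Q so Q* = 7 and P* = 180.
With the tax, sellers need 2 more per unit: 215 - 5Q = 166 + 2Q + 2, so Q_t = 6.7143. Buyers pay P_b = 181.4286; sellers receive P_s = P_b - 2 = 179.4286.
Producer surplus is the triangle above supply below P_s: (1/2)(6.7143)(179.4286 - 166) = 45.0816.

45.08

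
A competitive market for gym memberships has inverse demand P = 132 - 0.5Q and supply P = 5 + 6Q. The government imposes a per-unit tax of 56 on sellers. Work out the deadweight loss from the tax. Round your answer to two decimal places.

Pre-tax equilibrium: 132 - 0.5Q = 5 + 6Q gives Q* = 19.5385, P* = 122.2308.
With the tax, sellers need 56 more per unit: 132 - 0.5Q = 5 + 6Q + 56, so Q_t = 10.9231. Buyers pay P_b = 126.5385; sellers receive P_s = P_b - 56 = 70.5385.
The welfare triangle lost has base Q* - Q_t = 8.6154 and height t = 56, so DWL = (1/2)(8.6154)(56) = 241.2308.

241.23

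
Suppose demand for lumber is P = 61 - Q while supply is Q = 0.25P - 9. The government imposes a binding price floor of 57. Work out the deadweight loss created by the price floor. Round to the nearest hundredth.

2.50

Rewriting supply in inverse form: P = 36 + 4Q.
Free-market equilibrium: 61 - Q = 36 + 4Q gives Q* = 5, P* = 56.
At P = 57, buyers demand (61 - 57)/1 = 4 while sellers would supply more, so the quantity traded is 4 at price 57.
At Q = 4 the demand price is 57 and the supply price is 52. Deadweight loss is the triangle between the curves from 4 to 5: (1/2)(57 - 52)(5 - 4) = 2.5.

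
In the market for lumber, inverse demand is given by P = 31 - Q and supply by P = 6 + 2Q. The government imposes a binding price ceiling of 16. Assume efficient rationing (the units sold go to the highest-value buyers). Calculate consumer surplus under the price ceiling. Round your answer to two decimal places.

62.50

Free-market equilibrium: 31 - Q = 6 + 2Q gives Q* = 8.3333, P* = 22.6667.
At P = 16, sellers supply (16 - 6)/2 = 5 while buyers want more, so the quantity traded is 5 at price 16.
The demand price at Q = 5 is 26. CS is the trapezoid between demand and 16 over [0, 5]: (1/2)[(31 - 16) + (26 - 16)](5) = 62.5.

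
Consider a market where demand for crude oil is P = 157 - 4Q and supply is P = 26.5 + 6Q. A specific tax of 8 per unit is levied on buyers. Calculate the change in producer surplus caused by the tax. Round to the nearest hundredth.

-60.72

Without the tax, 157 - 4Q = 26.5 + 6Q so Q* = 13.05 and P* = 104.8.
A tax on buyers shifts demand down by 8: (157 - 8) - 4Q = 26.5 + 6Q, so Q_t = 12.25. Buyers pay P_b = 108; sellers receive P_s = P_b - 8 = 100.
PS falls from (1/2)(13.05)(78.3) = 510.9075 to (1/2)(12.25)(73.5) = 450.1875, a change of -60.72.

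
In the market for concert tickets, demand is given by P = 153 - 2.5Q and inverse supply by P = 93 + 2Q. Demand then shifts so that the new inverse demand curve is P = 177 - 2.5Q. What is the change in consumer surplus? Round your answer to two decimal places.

213.33

Initial equilibrium: Q_0 = 13.3333, P_0 = 119.6667; CS_0 = (1/2)(13.3333)(33.3333) = 222.2222, PS_0 = (1/2)(13.3333)(26.6667) = 177.7778.
New equilibrium: 177 - 2.5Q = 93 + 2Q gives Q_1 = 18.6667, P_1 = 130.3333; CS_1 = 435.5556, PS_1 = 348.4444.
Change in consumer surplus = 435.5556 - 222.2222 = 213.3333.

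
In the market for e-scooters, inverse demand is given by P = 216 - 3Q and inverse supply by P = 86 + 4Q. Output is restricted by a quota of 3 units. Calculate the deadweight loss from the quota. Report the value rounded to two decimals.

Unrestricted equilibrium: Q* = (216 - 86)/(3 + 4) = 18.5714.
At Q = 3 the demand price is 216 - 3(3) = 207 and the supply price is 86 + 4(3) = 98.
Deadweight loss is the triangle between the curves from 3 to 18.5714: (1/2)(207 - 98)(18.5714 - 3) = 848.6429.

848.64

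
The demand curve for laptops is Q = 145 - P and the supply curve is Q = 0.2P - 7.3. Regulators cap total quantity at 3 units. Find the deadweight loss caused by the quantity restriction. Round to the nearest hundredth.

Rewriting demand in inverse form: P = 145 - Q.
Rewriting supply in inverse form: P = 36.5 + 5Q.
Without the quota, 145 - Q = 36.5 + 5Q gives Q* = 18.0833.
At Q = 3 the demand price is 145 - (3) = 142 and the supply price is 36.5 + 5(3) = 51.5.
Deadweight loss is the triangle between the curves from 3 to 18.0833: (1/2)(142 - 51.5)(18.0833 - 3) = 682.5208.

682.52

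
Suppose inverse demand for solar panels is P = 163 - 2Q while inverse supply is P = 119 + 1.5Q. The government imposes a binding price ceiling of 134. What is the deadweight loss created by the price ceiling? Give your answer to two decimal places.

11.57

Without the control, 163 - 2Q = 119 + 1.5Q so Q* = 12.5714 and P* = 137.8571.
At the ceiling price 134, quantity supplied is (134 - 119)/1.5 = 10; supply is the short side, so Q = 10 trades at P = 134.
The lost-trades triangle has base Q* - 10 = 2.5714 and height equal to the gap between the curves at Q = 10, which is 143 - 134 = 9. DWL = (1/2)(2.5714)(9) = 11.5714.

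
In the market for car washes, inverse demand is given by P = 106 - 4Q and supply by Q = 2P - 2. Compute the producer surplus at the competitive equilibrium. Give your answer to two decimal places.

136.11

Rewriting supply in inverse form: P = 1 + 0.5Q.
Equilibrium: 106 - 4Q = 1 + 0.5Q, so Q* = 23.3333 and P* = 12.6667.
The supply curve's price intercept is 1, so PS = (1/2)(Q*)(P* - 1) = (1/2)(23.3333)(11.6667) = 136.1111.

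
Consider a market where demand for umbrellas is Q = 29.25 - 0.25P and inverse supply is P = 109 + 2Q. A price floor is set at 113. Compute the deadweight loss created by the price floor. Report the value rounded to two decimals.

0.33

Rewriting demand in inverse form: P = 117 - 4Q.
Free-market equilibrium: 117 - 4Q = 109 + 2Q gives Q* = 1.3333, P* = 111.6667.
At P = 113, buyers demand (117 - 113)/4 = 1 while sellers would supply more, so the quantity traded is 1 at price 113.
The lost-trades triangle has base Q* - 1 = 0.3333 and height equal to the gap between the curves at Q = 1, which is 113 - 111 = 2. DWL = (1/2)(0.3333)(2) = 0.3333.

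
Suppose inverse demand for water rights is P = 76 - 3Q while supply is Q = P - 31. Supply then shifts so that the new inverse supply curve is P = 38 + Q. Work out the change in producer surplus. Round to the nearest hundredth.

-18.16

Rewriting supply in inverse form: P = 31 + Q.
Initial equilibrium: Q_0 = 11.25, P_0 = 42.25; CS_0 = (1/2)(11.25)(33.75) = 189.8438, PS_0 = (1/2)(11.25)(11.25) = 63.2812.
New equilibrium: 76 - 3Q = 38 + Q gives Q_1 = 9.5, P_1 = 47.5; CS_1 = 135.375, PS_1 = 45.125.
Change in producer surplus = 45.125 - 63.2812 = -18.1562.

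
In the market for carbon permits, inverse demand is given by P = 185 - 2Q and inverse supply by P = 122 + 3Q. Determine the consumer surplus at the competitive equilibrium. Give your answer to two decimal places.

158.76

Setting demand equal to supply, 63 = 5Q, so Q* = 12.6 and P* = 159.8.
Consumer surplus is the triangle under demand above P*: (1/2)(12.6)(185 - 159.8) = (1/2)(12.6)(25.2) = 158.76.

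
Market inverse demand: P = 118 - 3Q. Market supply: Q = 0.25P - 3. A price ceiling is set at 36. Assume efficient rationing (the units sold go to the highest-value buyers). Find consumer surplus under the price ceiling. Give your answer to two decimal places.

Rewriting supply in inverse form: P = 12 + 4Q.
Free-market equilibrium: 118 - 3Q = 12 + 4Q gives Q* = 15.1429, P* = 72.5714.
At P = 36, sellers supply (36 - 12)/4 = 6 while buyers want more, so the quantity traded is 6 at price 36.
The demand price at Q = 6 is 100. CS is the trapezoid between demand and 36 over [0, 6]: (1/2)[(118 - 36) + (100 - 36)](6) = 438.

438.00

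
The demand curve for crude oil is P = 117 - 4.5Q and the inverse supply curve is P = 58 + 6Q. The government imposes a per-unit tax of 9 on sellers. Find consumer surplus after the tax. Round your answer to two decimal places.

Pre-tax equilibrium: 117 - 4.5Q = 58 + 6Q gives Q* = 5.619, P* = 91.7143.
With the tax, sellers need 9 more per unit: 117 - 4.5Q = 58 + 6Q + 9, so Q_t = 4.7619. Buyers pay P_b = 95.5714; sellers receive P_s = P_b - 9 = 86.5714.
CS = (1/2)(Q_t)(117 - P_b) = (1/2)(4.7619)(21.4286) = 51.0204.

51.02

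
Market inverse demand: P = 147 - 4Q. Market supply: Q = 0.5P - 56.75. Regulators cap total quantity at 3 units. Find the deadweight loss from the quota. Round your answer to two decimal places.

Rewriting supply in inverse form: P = 113.5 + 2Q.
Unrestricted equilibrium: Q* = (147 - 113.5)/(4 + 2) = 5.5833.
At Q = 3 the demand price is 147 - 4(3) = 135 and the supply price is 113.5 + 2(3) = 119.5.
DWL = (1/2)(gap between curves at 3) x (Q* - 3) = (1/2)(15.5)(2.5833) = 20.0208.

20.02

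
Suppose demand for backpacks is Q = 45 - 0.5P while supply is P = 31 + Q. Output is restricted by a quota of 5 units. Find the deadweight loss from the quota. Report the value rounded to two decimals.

322.67

Rewriting demand in inverse form: P = 90 - 2Q.
Without the quota, 90 - 2Q = 31 + Q gives Q* = 19.6667.
At Q = 5 the demand price is 90 - 2(5) = 80 and the supply price is 31 + (5) = 36.
Deadweight loss is the triangle between the curves from 5 to 19.6667: (1/2)(80 - 36)(19.6667 - 5) = 322.6667.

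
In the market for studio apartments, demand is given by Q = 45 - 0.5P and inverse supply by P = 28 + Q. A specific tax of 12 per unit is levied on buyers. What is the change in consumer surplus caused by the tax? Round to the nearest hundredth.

Rewriting demand in inverse form: P = 90 - 2Q.
Pre-tax equilibrium: 90 - 2Q = 28 + Q gives Q* = 20.6667, P* = 48.6667.
A tax on buyers shifts demand down by 12: (90 - 12) - 2Q = 28 + Q, so Q_t = 16.6667. Buyers pay P_b = 56.6667; sellers receive P_s = P_b - 12 = 44.6667.
Consumers lose the trapezoid between P* and P_b out to Q_t plus the triangle from Q_t to Q*: change in CS = 277.7778 - 427.1111 = -149.3333.

-149.33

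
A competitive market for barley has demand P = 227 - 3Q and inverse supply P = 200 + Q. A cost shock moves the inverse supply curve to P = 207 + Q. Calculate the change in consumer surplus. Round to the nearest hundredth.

-30.84

Initial equilibrium: Q_0 = 6.75, P_0 = 206.75; CS_0 = (1/2)(6.75)(20.25) = 68.3438, PS_0 = (1/2)(6.75)(6.75) = 22.7812.
New equilibrium: 227 - 3Q = 207 + Q gives Q_1 = 5, P_1 = 212; CS_1 = 37.5, PS_1 = 12.5.
Change in consumer surplus = 37.5 - 68.3438 = -30.8438.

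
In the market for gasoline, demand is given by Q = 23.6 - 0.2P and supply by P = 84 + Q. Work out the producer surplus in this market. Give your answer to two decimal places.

16.06

Rewriting demand in inverse form: P = 118 - 5Q.
Equilibrium: 118 - 5Q = 84 + Q, so Q* = 5.6667 and P* = 89.6667.
The supply curve's price intercept is 84, so PS = (1/2)(Q*)(P* - 84) = (1/2)(5.6667)(5.6667) = 16.0556.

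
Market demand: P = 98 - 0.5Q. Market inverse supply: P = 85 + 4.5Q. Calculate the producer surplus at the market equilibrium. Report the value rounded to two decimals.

Set 98 - 0.5Q = 85 + 4.5Q, which gives 13 = 5Q, so Q* = 2.6 and P* = 98 - 0.5(2.6) = 96.7.
The supply curve's price intercept is 85, so PS = (1/2)(Q*)(P* - 85) = (1/2)(2.6)(11.7) = 15.21.

15.21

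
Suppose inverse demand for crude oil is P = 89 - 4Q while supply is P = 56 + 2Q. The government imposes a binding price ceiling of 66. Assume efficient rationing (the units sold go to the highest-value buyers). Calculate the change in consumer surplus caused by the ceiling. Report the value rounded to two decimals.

Without the control, 89 - 4Q = 56 + 2Q so Q* = 5.5 and P* = 67.
At the ceiling price 66, quantity supplied is (66 - 56)/2 = 5; supply is the short side, so Q = 5 trades at P = 66.
CS goes from (1/2)(5.5)(22) = 60.5 to 65 (computed as (89 - 66)(5) - (1/2)(4)(5)^2), a change of 4.5.

4.50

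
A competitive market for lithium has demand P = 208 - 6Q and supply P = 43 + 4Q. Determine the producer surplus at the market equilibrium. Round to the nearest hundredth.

544.50

Setting demand equal to supply, 165 = 10Q, so Q* = 16.5 and P* = 109.
PS is the area between P* and the supply curve from 0 to Q*: (1/2)(16.5)(66) = 544.5.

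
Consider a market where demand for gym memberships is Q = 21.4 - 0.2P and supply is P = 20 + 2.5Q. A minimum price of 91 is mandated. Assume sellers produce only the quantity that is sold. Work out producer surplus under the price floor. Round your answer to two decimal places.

Rewriting demand in inverse form: P = 107 - 5Q.
Without the control, 107 - 5Q = 20 + 2.5Q so Q* = 11.6 and P* = 49.
At the floor price 91, quantity demanded is (107 - 91)/5 = 3.2; demand is the short side, so Q = 3.2 trades at P = 91.
The supply price at Q = 3.2 is 28. PS is the trapezoid between 91 and supply over [0, 3.2]: (1/2)[(91 - 20) + (91 - 28)](3.2) = 214.4.

214.40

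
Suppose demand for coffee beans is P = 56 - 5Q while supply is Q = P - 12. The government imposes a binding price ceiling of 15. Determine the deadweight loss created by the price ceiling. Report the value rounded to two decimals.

56.33

Rewriting supply in inverse form: P = 12 + Q.
Without the control, 56 - 5Q = 12 + Q so Q* = 7.3333 and P* = 19.3333.
At the ceiling price 15, quantity supplied is (15 - 12)/1 = 3; supply is the short side, so Q = 3 trades at P = 15.
The lost-trades triangle has base Q* - 3 = 4.3333 and height equal to the gap between the curves at Q = 3, which is 41 - 15 = 26. DWL = (1/2)(4.3333)(26) = 56.3333.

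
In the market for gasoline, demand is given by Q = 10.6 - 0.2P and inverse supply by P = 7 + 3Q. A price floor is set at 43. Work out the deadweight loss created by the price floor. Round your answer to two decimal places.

56.25

Rewriting demand in inverse form: P = 53 - 5Q.
Free-market equilibrium: 53 - 5Q = 7 + 3Q gives Q* = 5.75, P* = 24.25.
At P = 43, buyers demand (53 - 43)/5 = 2 while sellers would supply more, so the quantity traded is 2 at price 43.
The lost-trades triangle has base Q* - 2 = 3.75 and height equal to the gap between the curves at Q = 2, which is 43 - 13 = 30. DWL = (1/2)(3.75)(30) = 56.25.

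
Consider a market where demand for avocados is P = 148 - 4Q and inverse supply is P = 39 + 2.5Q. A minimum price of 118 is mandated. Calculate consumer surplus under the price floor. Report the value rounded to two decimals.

112.50

Free-market equilibrium: 148 - 4Q = 39 + 2.5Q gives Q* = 16.7692, P* = 80.9231.
At P = 118, buyers demand (148 - 118)/4 = 7.5 while sellers would supply more, so the quantity traded is 7.5 at price 118.
CS is the triangle under demand above 118: (1/2)(7.5)(148 - 118) = 112.5.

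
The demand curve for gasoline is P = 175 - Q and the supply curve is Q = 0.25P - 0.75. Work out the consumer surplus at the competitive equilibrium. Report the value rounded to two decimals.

Rewriting supply in inverse form: P = 3 + 4Q.
Set 175 - Q = 3 + 4Q, which gives 172 = 5Q, so Q* = 34.4 and P* = 175 - (34.4) = 140.6.
The demand choke price is 175, so CS = (1/2)(Q*)(175 - P*) = (1/2)(34.4)(34.4) = 591.68.

591.68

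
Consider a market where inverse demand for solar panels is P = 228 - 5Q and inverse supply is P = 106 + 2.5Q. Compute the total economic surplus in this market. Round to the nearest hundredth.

Set 228 - 5Q = 106 + 2.5Q, which gives 122 = 7.5Q, so Q* = 16.2667 and P* = 228 - 5(16.2667) = 146.6667.
Total surplus is the full triangle between the curves from 0 to Q*: (1/2)(16.2667)(228 - 106) = 992.2667.

992.27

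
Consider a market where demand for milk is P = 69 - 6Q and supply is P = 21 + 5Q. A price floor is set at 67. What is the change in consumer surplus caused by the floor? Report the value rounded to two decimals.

-56.79

Free-market equilibrium: 69 - 6Q = 21 + 5Q gives Q* = 4.3636, P* = 42.8182.
At the floor price 67, quantity demanded is (69 - 67)/6 = 0.3333; demand is the short side, so Q = 0.3333 trades at P = 67.
CS goes from (1/2)(4.3636)(26.1818) = 57.124 to 0.3333 (computed as (69 - 67)(0.3333) - (1/2)(6)(0.3333)^2), a change of -56.7906.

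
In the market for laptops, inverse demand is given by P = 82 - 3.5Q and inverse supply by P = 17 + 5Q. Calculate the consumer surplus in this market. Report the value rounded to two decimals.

Equilibrium: 82 - 3.5Q = 17 + 5Q, so Q* = 7.6471 and P* = 55.2353.
Consumer surplus is the triangle under demand above P*: (1/2)(7.6471)(82 - 55.2353) = (1/2)(7.6471)(26.7647) = 102.3356.

102.34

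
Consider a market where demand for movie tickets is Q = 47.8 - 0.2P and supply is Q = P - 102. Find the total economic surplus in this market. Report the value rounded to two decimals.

1564.08

Rewriting demand in inverse form: P = 239 - 5Q.
Rewriting supply in inverse form: P = 102 + Q.
Equilibrium: 239 - 5Q = 102 + Q, so Q* = 22.8333 and P* = 124.8333.
CS = (1/2)(22.8333)(114.1667) = 1303.4028 and PS = (1/2)(22.8333)(22.8333) = 260.6806, so total surplus = 1564.0833.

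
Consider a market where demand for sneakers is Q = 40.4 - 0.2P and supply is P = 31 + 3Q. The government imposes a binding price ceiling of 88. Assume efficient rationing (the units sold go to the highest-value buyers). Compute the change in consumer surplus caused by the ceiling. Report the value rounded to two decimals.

121.27

Rewriting demand in inverse form: P = 202 - 5Q.
Free-market equilibrium: 202 - 5Q = 31 + 3Q gives Q* = 21.375, P* = 95.125.
At the ceiling price 88, quantity supplied is (88 - 31)/3 = 19; supply is the short side, so Q = 19 trades at P = 88.
CS goes from (1/2)(21.375)(106.875) = 1142.2266 to 1263.5 (computed as (202 - 88)(19) - (1/2)(5)(19)^2), a change of 121.2734.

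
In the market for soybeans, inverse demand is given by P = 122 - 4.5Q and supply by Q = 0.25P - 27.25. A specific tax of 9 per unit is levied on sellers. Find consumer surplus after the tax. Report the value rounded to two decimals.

0.50

Rewriting supply in inverse form: P = 109 + 4Q.
Without the tax, 122 - 4.5Q = 109 + 4Q so Q* = 1.5294 and P* = 115.1176.
A tax on sellers shifts supply up by 9: 122 - 4.5Q = 109 + 4Q + 9, so Q_t = 0.4706. Buyers pay P_b = 119.8824; sellers receive P_s = P_b - 9 = 110.8824.
CS = (1/2)(Q_t)(122 - P_b) = (1/2)(0.4706)(2.1176) = 0.4983.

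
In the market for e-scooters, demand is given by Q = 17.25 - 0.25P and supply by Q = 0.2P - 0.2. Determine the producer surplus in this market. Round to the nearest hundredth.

Rewriting demand in inverse form: P = 69 - 4Q.
Rewriting supply in inverse form: P = 1 + 5Q.
Set 69 - 4Q = 1 + 5Q, which gives 68 = 9Q, so Q* = 7.5556 and P* = 69 - 4(7.5556) = 38.7778.
The supply curve's price intercept is 1, so PS = (1/2)(Q*)(P* - 1) = (1/2)(7.5556)(37.7778) = 142.716.

142.72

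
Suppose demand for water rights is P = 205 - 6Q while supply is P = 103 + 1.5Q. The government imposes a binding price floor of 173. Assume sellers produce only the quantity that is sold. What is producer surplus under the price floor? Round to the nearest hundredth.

352.00

Free-market equilibrium: 205 - 6Q = 103 + 1.5Q gives Q* = 13.6, P* = 123.4.
At the floor price 173, quantity demanded is (205 - 173)/6 = 5.3333; demand is the short side, so Q = 5.3333 trades at P = 173.
The supply price at Q = 5.3333 is 111. PS is the trapezoid between 173 and supply over [0, 5.3333]: (1/2)[(173 - 103) + (173 - 111)](5.3333) = 352.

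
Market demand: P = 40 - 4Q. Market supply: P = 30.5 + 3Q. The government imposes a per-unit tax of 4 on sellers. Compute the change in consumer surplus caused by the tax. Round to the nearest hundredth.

-2.45

Without the tax, 40 - 4Q = 30.5 + 3Q so Q* = 1.3571 and P* = 34.5714.
A tax on sellers shifts supply up by 4: 40 - 4Q = 30.5 + 3Q + 4, so Q_t = 0.7857. Buyers pay P_b = 36.8571; sellers receive P_s = P_b - 4 = 32.8571.
CS falls from (1/2)(1.3571)(5.4286) = 3.6837 to (1/2)(0.7857)(3.1429) = 1.2347, a change of -2.449.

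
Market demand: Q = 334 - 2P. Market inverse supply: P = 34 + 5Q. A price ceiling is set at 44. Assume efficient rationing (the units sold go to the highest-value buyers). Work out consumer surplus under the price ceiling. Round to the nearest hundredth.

Rewriting demand in inverse form: P = 167 - 0.5Q.
Free-market equilibrium: 167 - 0.5Q = 34 + 5Q gives Q* = 24.1818, P* = 154.9091.
At the ceiling price 44, quantity supplied is (44 - 34)/5 = 2; supply is the short side, so Q = 2 trades at P = 44.
The demand price at Q = 2 is 166. CS is the trapezoid between demand and 44 over [0, 2]: (1/2)[(167 - 44) + (166 - 44)](2) = 245.

245.00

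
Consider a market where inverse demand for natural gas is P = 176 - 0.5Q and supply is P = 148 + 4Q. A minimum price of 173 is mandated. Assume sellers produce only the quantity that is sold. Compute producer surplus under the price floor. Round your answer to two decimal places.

78.00

Free-market equilibrium: 176 - 0.5Q = 148 + 4Q gives Q* = 6.2222, P* = 172.8889.
At the floor price 173, quantity demanded is (176 - 173)/0.5 = 6; demand is the short side, so Q = 6 trades at P = 173.
The supply price at Q = 6 is 172. PS is the trapezoid between 173 and supply over [0, 6]: (1/2)[(173 - 148) + (173 - 172)](6) = 78.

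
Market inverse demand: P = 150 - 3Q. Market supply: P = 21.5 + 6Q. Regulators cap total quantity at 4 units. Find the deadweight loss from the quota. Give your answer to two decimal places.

Unrestricted equilibrium: Q* = (150 - 21.5)/(3 + 6) = 14.2778.
At Q = 4 the demand price is 150 - 3(4) = 138 and the supply price is 21.5 + 6(4) = 45.5.
DWL = (1/2)(gap between curves at 4) x (Q* - 4) = (1/2)(92.5)(10.2778) = 475.3472.

475.35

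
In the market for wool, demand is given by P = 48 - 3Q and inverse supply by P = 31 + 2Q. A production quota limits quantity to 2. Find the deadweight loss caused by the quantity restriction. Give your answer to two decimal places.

4.90

Without the quota, 48 - 3Q = 31 + 2Q gives Q* = 3.4.
At Q = 2 the demand price is 48 - 3(2) = 42 and the supply price is 31 + 2(2) = 35.
DWL = (1/2)(gap between curves at 2) x (Q* - 2) = (1/2)(7)(1.4) = 4.9.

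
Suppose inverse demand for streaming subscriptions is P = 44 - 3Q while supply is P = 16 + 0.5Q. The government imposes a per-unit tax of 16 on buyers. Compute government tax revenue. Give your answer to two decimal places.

54.86

Without the tax, 44 - 3Q = 16 + 0.5Q so Q* = 8 and P* = 20.
With the tax, buyers' net willingness to pay falls by 16: (44 - 16) - 3Q = 16 + 0.5Q, so Q_t = 3.4286. Buyers pay P_b = 33.7143; sellers receive P_s = P_b - 16 = 17.7143.
Revenue is the tax times quantity traded: 16 x 3.4286 = 54.8571.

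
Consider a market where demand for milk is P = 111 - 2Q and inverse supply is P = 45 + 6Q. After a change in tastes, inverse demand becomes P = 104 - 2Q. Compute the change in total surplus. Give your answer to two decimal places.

Initial equilibrium: Q_0 = 8.25, P_0 = 94.5; CS_0 = (1/2)(8.25)(16.5) = 68.0625, PS_0 = (1/2)(8.25)(49.5) = 204.1875.
New equilibrium: 104 - 2Q = 45 + 6Q gives Q_1 = 7.375, P_1 = 89.25; CS_1 = 54.3906, PS_1 = 163.1719.
Change in total surplus = (54.3906 + 163.1719) - (68.0625 + 204.1875) = -54.6875.

-54.69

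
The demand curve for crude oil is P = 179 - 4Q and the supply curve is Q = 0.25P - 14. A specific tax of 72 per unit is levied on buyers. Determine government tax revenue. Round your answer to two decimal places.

Rewriting supply in inverse form: P = 56 + 4Q.
Without the tax, 179 - 4Q = 56 + 4Q so Q* = 15.375 and P* = 117.5.
A tax on buyers shifts demand down by 72: (179 - 72) - 4Q = 56 + 4Q, so Q_t = 6.375. Buyers pay P_b = 153.5; sellers receive P_s = P_b - 72 = 81.5.
Revenue is the tax times quantity traded: 72 x 6.375 = 459.

459.00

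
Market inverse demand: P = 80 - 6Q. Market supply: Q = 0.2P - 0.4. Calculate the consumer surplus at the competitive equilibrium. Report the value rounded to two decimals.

Rewriting supply in inverse form: P = 2 + 5Q.
Equilibrium: 80 - 6Q = 2 + 5Q, so Q* = 7.0909 and P* = 37.4545.
Consumer surplus is the triangle under demand above P*: (1/2)(7.0909)(80 - 37.4545) = (1/2)(7.0909)(42.5455) = 150.843.

150.84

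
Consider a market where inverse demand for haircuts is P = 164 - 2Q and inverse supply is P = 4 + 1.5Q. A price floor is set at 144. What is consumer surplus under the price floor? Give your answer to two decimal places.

100.00

Free-market equilibrium: 164 - 2Q = 4 + 1.5Q gives Q* = 45.7143, P* = 72.5714.
At P = 144, buyers demand (164 - 144)/2 = 10 while sellers would supply more, so the quantity traded is 10 at price 144.
CS is the triangle under demand above 144: (1/2)(10)(164 - 144) = 100.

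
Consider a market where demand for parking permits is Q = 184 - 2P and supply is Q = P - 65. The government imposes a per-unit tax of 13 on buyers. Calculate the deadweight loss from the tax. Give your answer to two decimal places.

Rewriting demand in inverse form: P = 92 - 0.5Q.
Rewriting supply in inverse form: P = 65 + Q.
Without the tax, 92 - 0.5Q = 65 + Q so Q* = 18 and P* = 83.
A tax on buyers shifts demand down by 13: (92 - 13) - 0.5Q = 65 + Q, so Q_t = 9.3333. Buyers pay P_b = 87.3333; sellers receive P_s = P_b - 13 = 74.3333.
Deadweight loss is the triangle between the curves from Q_t to Q*: (1/2)(18 - 9.3333)(13) = 56.3333.

56.33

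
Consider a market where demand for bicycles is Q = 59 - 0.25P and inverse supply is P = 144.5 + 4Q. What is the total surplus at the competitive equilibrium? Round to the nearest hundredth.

Rewriting demand in inverse form: P = 236 - 4Q.
Setting demand equal to supply, 91.5 = 8Q, so Q* = 11.4375 and P* = 190.25.
Total surplus is the full triangle between the curves from 0 to Q*: (1/2)(11.4375)(236 - 144.5) = 523.2656.

523.27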